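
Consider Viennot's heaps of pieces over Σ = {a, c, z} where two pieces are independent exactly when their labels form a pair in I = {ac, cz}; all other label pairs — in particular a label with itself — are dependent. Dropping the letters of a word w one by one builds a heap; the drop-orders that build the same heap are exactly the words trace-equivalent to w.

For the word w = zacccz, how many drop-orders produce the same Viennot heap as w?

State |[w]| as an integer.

20

drop 0:z onto floor
drop 1:a onto {0:z}
drop 2:c onto floor
drop 3:c onto {2:c}
drop 4:c onto {3:c}
drop 5:z onto {1:a}
ground layer = {0:z, 2:c}
drop-orders for the pieces not yet dropped (sum over which currently-grounded one goes next):
  1 to go: {4} 1  {5} 1
  2 to go: {1,5} 1  {3,4} 1  {4,5} 2
  3 to go: {0,1,5} 1  {1,4,5} 3  {2,3,4} 1  {3,4,5} 3
  4 to go: {0,1,4,5} 4  {1,3,4,5} 6  {2,3,4,5} 4
  if 0:z drops first: 10 orders
  if 2:c drops first: 10 orders
heap linearizations: 20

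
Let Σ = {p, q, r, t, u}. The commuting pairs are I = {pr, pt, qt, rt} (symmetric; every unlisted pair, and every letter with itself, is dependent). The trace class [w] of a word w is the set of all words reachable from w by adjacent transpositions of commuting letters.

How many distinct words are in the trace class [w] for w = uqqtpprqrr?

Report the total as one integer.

0(u) covers ∅
1(q) covers 0:u
2(q) covers 1:q
3(t) covers 0:u
4(p) covers 2:q
5(p) covers 4:p
6(r) covers 2:q
7(q) covers 5:p, 6:r
8(r) covers 7:q
9(r) covers 8:r
floor of heap: 0:u
completions by unplaced set U, small U first (add the entries for U minus each lowest piece of U):
  |U|=1: {3}:1  {9}:1
  |U|=2: {3,9}:2  {8,9}:1
  |U|=3: {3,8,9}:3  {7,8,9}:1
  |U|=4: {3,7,8,9}:4  {5,7,8,9}:1  {6,7,8,9}:1
  |U|=5: {3,5,7,8,9}:5  {3,6,7,8,9}:5  {4,5,7,8,9}:1  {5,6,7,8,9}:2
  |U|=6: {3,4,5,7,8,9}:6  {3,5,6,7,8,9}:12  {4,5,6,7,8,9}:3
  |U|=7: {2,4,5,6,7,8,9}:3  {3,4,5,6,7,8,9}:21
  |U|=8: {1,2,4,5,6,7,8,9}:3  {2,3,4,5,6,7,8,9}:24
  start at 0(u): 27

27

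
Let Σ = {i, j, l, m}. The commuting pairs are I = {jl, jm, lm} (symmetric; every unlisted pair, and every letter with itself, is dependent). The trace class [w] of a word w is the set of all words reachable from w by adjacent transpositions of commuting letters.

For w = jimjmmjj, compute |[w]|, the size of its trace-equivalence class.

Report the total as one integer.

20

piece 0:j — minimal
piece 1:i rests on {0:j}
piece 2:m rests on {1:i}
piece 3:j rests on {1:i}
piece 4:m rests on {2:m}
piece 5:m rests on {4:m}
piece 6:j rests on {3:j}
piece 7:j rests on {6:j}
minimal pieces: {0:j}
ways to finish when only these pieces remain (= sum over removing one remaining piece with nothing left below it):
  1 left: {5}→1  {7}→1
  2 left: {4,5}→1  {5,7}→2  {6,7}→1
  3 left: {2,4,5}→1  {3,6,7}→1  {4,5,7}→3  {5,6,7}→3
  4 left: {2,4,5,7}→4  {3,5,6,7}→4  {4,5,6,7}→6
  5 left: {2,4,5,6,7}→10  {3,4,5,6,7}→10
  6 left: {2,3,4,5,6,7}→20
  placing 0:j first → 20 extensions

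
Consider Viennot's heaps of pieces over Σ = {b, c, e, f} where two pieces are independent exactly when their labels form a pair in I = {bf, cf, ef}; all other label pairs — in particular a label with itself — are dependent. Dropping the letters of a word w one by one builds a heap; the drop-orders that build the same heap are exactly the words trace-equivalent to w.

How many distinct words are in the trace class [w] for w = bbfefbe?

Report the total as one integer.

0(b) covers ∅
1(b) covers 0:b
2(f) covers ∅
3(e) covers 1:b
4(f) covers 2:f
5(b) covers 3:e
6(e) covers 5:b
floor of heap: 0:b, 2:f
completions by unplaced set U, small U first (add the entries for U minus each lowest piece of U):
  |U|=1: {4}:1  {6}:1
  |U|=2: {2,4}:1  {4,6}:2  {5,6}:1
  |U|=3: {2,4,6}:3  {3,5,6}:1  {4,5,6}:3
  |U|=4: {1,3,5,6}:1  {2,4,5,6}:6  {3,4,5,6}:4
  |U|=5: {0,1,3,5,6}:1  {1,3,4,5,6}:5  {2,3,4,5,6}:10
  start at 0(b): 15
  start at 2(f): 6
sum over floor = 21

21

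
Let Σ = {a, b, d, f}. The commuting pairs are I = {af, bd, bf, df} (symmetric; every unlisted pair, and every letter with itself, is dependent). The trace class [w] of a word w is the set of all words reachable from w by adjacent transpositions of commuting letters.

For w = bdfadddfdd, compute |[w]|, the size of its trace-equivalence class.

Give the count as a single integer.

90

piece 0:b — minimal
piece 1:d — minimal
piece 2:f — minimal
piece 3:a rests on {0:b, 1:d}
piece 4:d rests on {3:a}
piece 5:d rests on {4:d}
piece 6:d rests on {5:d}
piece 7:f rests on {2:f}
piece 8:d rests on {6:d}
piece 9:d rests on {8:d}
minimal pieces: {0:b, 1:d, 2:f}
ways to finish when only these pieces remain (= sum over removing one remaining piece with nothing left below it):
  1 left: {7}→1  {9}→1
  2 left: {2,7}→1  {7,9}→2  {8,9}→1
  3 left: {2,7,9}→3  {6,8,9}→1  {7,8,9}→3
  4 left: {2,7,8,9}→6  {5,6,8,9}→1  {6,7,8,9}→4
  5 left: {2,6,7,8,9}→10  {4,5,6,8,9}→1  {5,6,7,8,9}→5
  6 left: {2,5,6,7,8,9}→15  {3,4,5,6,8,9}→1  {4,5,6,7,8,9}→6
  7 left: {0,3,4,5,6,8,9}→1  {1,3,4,5,6,8,9}→1  {2,4,5,6,7,8,9}→21  {3,4,5,6,7,8,9}→7
  8 left: {0,1,3,4,5,6,8,9}→2  {0,3,4,5,6,7,8,9}→8  {1,3,4,5,6,7,8,9}→8  {2,3,4,5,6,7,8,9}→28
  placing 0:b first → 36 extensions
  placing 1:d first → 36 extensions
  placing 2:f first → 18 extensions
total linear extensions = 90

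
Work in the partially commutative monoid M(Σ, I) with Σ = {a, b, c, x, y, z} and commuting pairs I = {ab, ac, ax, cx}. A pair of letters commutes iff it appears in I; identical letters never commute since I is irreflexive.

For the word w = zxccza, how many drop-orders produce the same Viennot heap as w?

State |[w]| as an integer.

0(z) covers ∅
1(x) covers 0:z
2(c) covers 0:z
3(c) covers 2:c
4(z) covers 1:x, 3:c
5(a) covers 4:z
floor of heap: 0:z
completions by unplaced set U, small U first (add the entries for U minus each lowest piece of U):
  |U|=1: {5}:1
  |U|=2: {4,5}:1
  |U|=3: {1,4,5}:1  {3,4,5}:1
  |U|=4: {1,3,4,5}:2  {2,3,4,5}:1
  start at 0(z): 3

3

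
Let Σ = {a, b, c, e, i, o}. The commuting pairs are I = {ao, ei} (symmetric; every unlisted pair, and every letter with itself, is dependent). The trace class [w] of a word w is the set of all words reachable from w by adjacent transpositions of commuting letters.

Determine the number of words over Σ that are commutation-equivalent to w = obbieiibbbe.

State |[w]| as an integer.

piece 0:o — minimal
piece 1:b rests on {0:o}
piece 2:b rests on {1:b}
piece 3:i rests on {2:b}
piece 4:e rests on {2:b}
piece 5:i rests on {3:i}
piece 6:i rests on {5:i}
piece 7:b rests on {4:e, 6:i}
piece 8:b rests on {7:b}
piece 9:b rests on {8:b}
piece 10:e rests on {9:b}
minimal pieces: {0:o}
ways to finish when only these pieces remain (= sum over removing one remaining piece with nothing left below it):
  1 left: {10}→1
  2 left: {9,10}→1
  3 left: {8,9,10}→1
  4 left: {7,8,9,10}→1
  5 left: {4,7,8,9,10}→1  {6,7,8,9,10}→1
  6 left: {4,6,7,8,9,10}→2  {5,6,7,8,9,10}→1
  7 left: {3,5,6,7,8,9,10}→1  {4,5,6,7,8,9,10}→3
  8 left: {3,4,5,6,7,8,9,10}→4
  9 left: {2,3,4,5,6,7,8,9,10}→4
  placing 0:o first → 4 extensions

4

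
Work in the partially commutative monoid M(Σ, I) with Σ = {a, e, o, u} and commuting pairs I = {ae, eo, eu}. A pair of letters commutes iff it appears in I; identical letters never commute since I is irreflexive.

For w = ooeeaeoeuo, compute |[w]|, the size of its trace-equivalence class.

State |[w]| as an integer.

210

#0=o has no predecessor
#1=o depends on [0:o]
#2=e has no predecessor
#3=e depends on [2:e]
#4=a depends on [1:o]
#5=e depends on [3:e]
#6=o depends on [4:a]
#7=e depends on [5:e]
#8=u depends on [6:o]
#9=o depends on [8:u]
sources: [0:o, 2:e]
N(rest) = Σ N(rest − s) over sources s of rest; N(one piece) = 1:
  size 1 → [7]=1  [9]=1
  size 2 → [5,7]=1  [7,9]=2  [8,9]=1
  size 3 → [3,5,7]=1  [5,7,9]=3  [6,8,9]=1  [7,8,9]=3
  size 4 → [2,3,5,7]=1  [3,5,7,9]=4  [4,6,8,9]=1  [5,7,8,9]=6  [6,7,8,9]=4
  size 5 → [1,4,6,8,9]=1  [2,3,5,7,9]=5  [3,5,7,8,9]=10  [4,6,7,8,9]=5  [5,6,7,8,9]=10
  size 6 → [0,1,4,6,8,9]=1  [1,4,6,7,8,9]=6  [2,3,5,7,8,9]=15  [3,5,6,7,8,9]=20  [4,5,6,7,8,9]=15
  size 7 → [0,1,4,6,7,8,9]=7  [1,4,5,6,7,8,9]=21  [2,3,5,6,7,8,9]=35  [3,4,5,6,7,8,9]=35
  size 8 → [0,1,4,5,6,7,8,9]=28  [1,3,4,5,6,7,8,9]=56  [2,3,4,5,6,7,8,9]=70
  first=0(o) contributes 126
  first=2(e) contributes 84
|[w]| = 210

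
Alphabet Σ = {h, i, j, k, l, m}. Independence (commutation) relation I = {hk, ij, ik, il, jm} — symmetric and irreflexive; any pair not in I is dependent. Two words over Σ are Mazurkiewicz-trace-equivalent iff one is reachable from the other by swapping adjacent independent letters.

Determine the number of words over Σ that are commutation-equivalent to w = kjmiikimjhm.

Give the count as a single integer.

44

0(k) covers ∅
1(j) covers 0:k
2(m) covers 0:k
3(i) covers 2:m
4(i) covers 3:i
5(k) covers 1:j, 2:m
6(i) covers 4:i
7(m) covers 5:k, 6:i
8(j) covers 5:k
9(h) covers 7:m, 8:j
10(m) covers 9:h
floor of heap: 0:k
completions by unplaced set U, small U first (add the entries for U minus each lowest piece of U):
  |U|=1: {10}:1
  |U|=2: {9,10}:1
  |U|=3: {7,9,10}:1  {8,9,10}:1
  |U|=4: {6,7,9,10}:1  {7,8,9,10}:2
  |U|=5: {4,6,7,9,10}:1  {5,7,8,9,10}:2  {6,7,8,9,10}:3
  |U|=6: {1,5,7,8,9,10}:2  {3,4,6,7,9,10}:1  {4,6,7,8,9,10}:4  {5,6,7,8,9,10}:5
  |U|=7: {1,5,6,7,8,9,10}:7  {3,4,6,7,8,9,10}:5  {4,5,6,7,8,9,10}:9
  |U|=8: {1,4,5,6,7,8,9,10}:16  {3,4,5,6,7,8,9,10}:14
  |U|=9: {1,3,4,5,6,7,8,9,10}:30  {2,3,4,5,6,7,8,9,10}:14
  start at 0(k): 44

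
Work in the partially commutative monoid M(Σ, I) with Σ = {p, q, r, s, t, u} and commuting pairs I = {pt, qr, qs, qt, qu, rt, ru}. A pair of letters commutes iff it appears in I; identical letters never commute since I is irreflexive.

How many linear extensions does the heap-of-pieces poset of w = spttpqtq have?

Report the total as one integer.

35

#0=s has no predecessor
#1=p depends on [0:s]
#2=t depends on [0:s]
#3=t depends on [2:t]
#4=p depends on [1:p]
#5=q depends on [4:p]
#6=t depends on [3:t]
#7=q depends on [5:q]
sources: [0:s]
N(rest) = Σ N(rest − s) over sources s of rest; N(one piece) = 1:
  size 1 → [6]=1  [7]=1
  size 2 → [3,6]=1  [5,7]=1  [6,7]=2
  size 3 → [2,3,6]=1  [3,6,7]=3  [4,5,7]=1  [5,6,7]=3
  size 4 → [1,4,5,7]=1  [2,3,6,7]=4  [3,5,6,7]=6  [4,5,6,7]=4
  size 5 → [1,4,5,6,7]=5  [2,3,5,6,7]=10  [3,4,5,6,7]=10
  size 6 → [1,3,4,5,6,7]=15  [2,3,4,5,6,7]=20
  first=0(s) contributes 35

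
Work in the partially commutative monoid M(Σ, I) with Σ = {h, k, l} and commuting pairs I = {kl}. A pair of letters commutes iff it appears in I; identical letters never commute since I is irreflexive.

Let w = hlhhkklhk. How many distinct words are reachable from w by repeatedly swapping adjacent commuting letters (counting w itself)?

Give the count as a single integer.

3

piece 0:h — minimal
piece 1:l rests on {0:h}
piece 2:h rests on {1:l}
piece 3:h rests on {2:h}
piece 4:k rests on {3:h}
piece 5:k rests on {4:k}
piece 6:l rests on {3:h}
piece 7:h rests on {5:k, 6:l}
piece 8:k rests on {7:h}
minimal pieces: {0:h}
ways to finish when only these pieces remain (= sum over removing one remaining piece with nothing left below it):
  1 left: {8}→1
  2 left: {7,8}→1
  3 left: {5,7,8}→1  {6,7,8}→1
  4 left: {4,5,7,8}→1  {5,6,7,8}→2
  5 left: {4,5,6,7,8}→3
  6 left: {3,4,5,6,7,8}→3
  7 left: {2,3,4,5,6,7,8}→3
  placing 0:h first → 3 extensions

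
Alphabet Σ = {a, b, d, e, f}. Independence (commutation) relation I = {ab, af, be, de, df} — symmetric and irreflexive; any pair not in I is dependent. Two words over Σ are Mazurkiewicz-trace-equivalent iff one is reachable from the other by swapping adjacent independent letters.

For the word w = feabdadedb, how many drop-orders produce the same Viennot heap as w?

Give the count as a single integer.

12

drop 0:f onto floor
drop 1:e onto {0:f}
drop 2:a onto {1:e}
drop 3:b onto {0:f}
drop 4:d onto {2:a, 3:b}
drop 5:a onto {4:d}
drop 6:d onto {5:a}
drop 7:e onto {5:a}
drop 8:d onto {6:d}
drop 9:b onto {8:d}
ground layer = {0:f}
drop-orders for the pieces not yet dropped (sum over which currently-grounded one goes next):
  1 to go: {7} 1  {9} 1
  2 to go: {7,9} 2  {8,9} 1
  3 to go: {6,8,9} 1  {7,8,9} 3
  4 to go: {6,7,8,9} 4
  5 to go: {5,6,7,8,9} 4
  6 to go: {4,5,6,7,8,9} 4
  7 to go: {2,4,5,6,7,8,9} 4  {3,4,5,6,7,8,9} 4
  8 to go: {1,2,4,5,6,7,8,9} 4  {2,3,4,5,6,7,8,9} 8
  if 0:f drops first: 12 orders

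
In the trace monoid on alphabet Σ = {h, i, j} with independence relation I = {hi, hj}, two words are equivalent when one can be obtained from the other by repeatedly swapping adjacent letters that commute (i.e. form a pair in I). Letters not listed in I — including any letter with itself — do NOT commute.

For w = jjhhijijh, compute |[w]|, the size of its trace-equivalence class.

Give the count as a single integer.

84

0(j) covers ∅
1(j) covers 0:j
2(h) covers ∅
3(h) covers 2:h
4(i) covers 1:j
5(j) covers 4:i
6(i) covers 5:j
7(j) covers 6:i
8(h) covers 3:h
floor of heap: 0:j, 2:h
completions by unplaced set U, small U first (add the entries for U minus each lowest piece of U):
  |U|=1: {7}:1  {8}:1
  |U|=2: {3,8}:1  {6,7}:1  {7,8}:2
  |U|=3: {2,3,8}:1  {3,7,8}:3  {5,6,7}:1  {6,7,8}:3
  |U|=4: {2,3,7,8}:4  {3,6,7,8}:6  {4,5,6,7}:1  {5,6,7,8}:4
  |U|=5: {1,4,5,6,7}:1  {2,3,6,7,8}:10  {3,5,6,7,8}:10  {4,5,6,7,8}:5
  |U|=6: {0,1,4,5,6,7}:1  {1,4,5,6,7,8}:6  {2,3,5,6,7,8}:20  {3,4,5,6,7,8}:15
  |U|=7: {0,1,4,5,6,7,8}:7  {1,3,4,5,6,7,8}:21  {2,3,4,5,6,7,8}:35
  start at 0(j): 56
  start at 2(h): 28
sum over floor = 84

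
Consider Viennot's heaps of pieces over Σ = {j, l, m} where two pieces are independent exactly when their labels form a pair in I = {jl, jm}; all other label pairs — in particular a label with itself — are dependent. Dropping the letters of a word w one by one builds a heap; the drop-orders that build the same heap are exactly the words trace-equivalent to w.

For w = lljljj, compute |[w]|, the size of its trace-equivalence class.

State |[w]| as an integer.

20

piece 0:l — minimal
piece 1:l rests on {0:l}
piece 2:j — minimal
piece 3:l rests on {1:l}
piece 4:j rests on {2:j}
piece 5:j rests on {4:j}
minimal pieces: {0:l, 2:j}
ways to finish when only these pieces remain (= sum over removing one remaining piece with nothing left below it):
  1 left: {3}→1  {5}→1
  2 left: {1,3}→1  {3,5}→2  {4,5}→1
  3 left: {0,1,3}→1  {1,3,5}→3  {2,4,5}→1  {3,4,5}→3
  4 left: {0,1,3,5}→4  {1,3,4,5}→6  {2,3,4,5}→4
  placing 0:l first → 10 extensions
  placing 2:j first → 10 extensions
total linear extensions = 20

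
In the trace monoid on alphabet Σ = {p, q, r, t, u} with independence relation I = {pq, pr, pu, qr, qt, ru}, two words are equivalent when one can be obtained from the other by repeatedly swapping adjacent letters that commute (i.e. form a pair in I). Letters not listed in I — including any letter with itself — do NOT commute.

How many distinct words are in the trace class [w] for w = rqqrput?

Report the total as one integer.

60

piece 0:r — minimal
piece 1:q — minimal
piece 2:q rests on {1:q}
piece 3:r rests on {0:r}
piece 4:p — minimal
piece 5:u rests on {2:q}
piece 6:t rests on {3:r, 4:p, 5:u}
minimal pieces: {0:r, 1:q, 4:p}
ways to finish when only these pieces remain (= sum over removing one remaining piece with nothing left below it):
  1 left: {6}→1
  2 left: {3,6}→1  {4,6}→1  {5,6}→1
  3 left: {0,3,6}→1  {2,5,6}→1  {3,4,6}→2  {3,5,6}→2  {4,5,6}→2
  4 left: {0,3,4,6}→3  {0,3,5,6}→3  {1,2,5,6}→1  {2,3,5,6}→3  {2,4,5,6}→3  {3,4,5,6}→6
  5 left: {0,2,3,5,6}→6  {0,3,4,5,6}→12  {1,2,3,5,6}→4  {1,2,4,5,6}→4  {2,3,4,5,6}→12
  placing 0:r first → 20 extensions
  placing 1:q first → 30 extensions
  placing 4:p first → 10 extensions
total linear extensions = 60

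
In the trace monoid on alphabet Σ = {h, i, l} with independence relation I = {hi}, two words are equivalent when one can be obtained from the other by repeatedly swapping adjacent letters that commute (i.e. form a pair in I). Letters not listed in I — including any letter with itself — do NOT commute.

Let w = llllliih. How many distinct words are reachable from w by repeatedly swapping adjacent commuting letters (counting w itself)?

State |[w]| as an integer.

3

0(l) covers ∅
1(l) covers 0:l
2(l) covers 1:l
3(l) covers 2:l
4(l) covers 3:l
5(i) covers 4:l
6(i) covers 5:i
7(h) covers 4:l
floor of heap: 0:l
completions by unplaced set U, small U first (add the entries for U minus each lowest piece of U):
  |U|=1: {6}:1  {7}:1
  |U|=2: {5,6}:1  {6,7}:2
  |U|=3: {5,6,7}:3
  |U|=4: {4,5,6,7}:3
  |U|=5: {3,4,5,6,7}:3
  |U|=6: {2,3,4,5,6,7}:3
  start at 0(l): 3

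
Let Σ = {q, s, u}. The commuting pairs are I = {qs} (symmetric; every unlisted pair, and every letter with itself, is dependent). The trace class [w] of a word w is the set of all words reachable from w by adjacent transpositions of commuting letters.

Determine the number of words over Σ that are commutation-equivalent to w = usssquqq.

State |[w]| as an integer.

4

piece 0:u — minimal
piece 1:s rests on {0:u}
piece 2:s rests on {1:s}
piece 3:s rests on {2:s}
piece 4:q rests on {0:u}
piece 5:u rests on {3:s, 4:q}
piece 6:q rests on {5:u}
piece 7:q rests on {6:q}
minimal pieces: {0:u}
ways to finish when only these pieces remain (= sum over removing one remaining piece with nothing left below it):
  1 left: {7}→1
  2 left: {6,7}→1
  3 left: {5,6,7}→1
  4 left: {3,5,6,7}→1  {4,5,6,7}→1
  5 left: {2,3,5,6,7}→1  {3,4,5,6,7}→2
  6 left: {1,2,3,5,6,7}→1  {2,3,4,5,6,7}→3
  placing 0:u first → 4 extensions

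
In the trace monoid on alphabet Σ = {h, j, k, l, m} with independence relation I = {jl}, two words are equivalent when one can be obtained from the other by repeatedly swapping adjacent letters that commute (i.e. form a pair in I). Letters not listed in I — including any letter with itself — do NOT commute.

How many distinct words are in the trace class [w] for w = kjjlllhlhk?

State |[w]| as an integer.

drop 0:k onto floor
drop 1:j onto {0:k}
drop 2:j onto {1:j}
drop 3:l onto {0:k}
drop 4:l onto {3:l}
drop 5:l onto {4:l}
drop 6:h onto {2:j, 5:l}
drop 7:l onto {6:h}
drop 8:h onto {7:l}
drop 9:k onto {8:h}
ground layer = {0:k}
drop-orders for the pieces not yet dropped (sum over which currently-grounded one goes next):
  1 to go: {9} 1
  2 to go: {8,9} 1
  3 to go: {7,8,9} 1
  4 to go: {6,7,8,9} 1
  5 to go: {2,6,7,8,9} 1  {5,6,7,8,9} 1
  6 to go: {1,2,6,7,8,9} 1  {2,5,6,7,8,9} 2  {4,5,6,7,8,9} 1
  7 to go: {1,2,5,6,7,8,9} 3  {2,4,5,6,7,8,9} 3  {3,4,5,6,7,8,9} 1
  8 to go: {1,2,4,5,6,7,8,9} 6  {2,3,4,5,6,7,8,9} 4
  if 0:k drops first: 10 orders

10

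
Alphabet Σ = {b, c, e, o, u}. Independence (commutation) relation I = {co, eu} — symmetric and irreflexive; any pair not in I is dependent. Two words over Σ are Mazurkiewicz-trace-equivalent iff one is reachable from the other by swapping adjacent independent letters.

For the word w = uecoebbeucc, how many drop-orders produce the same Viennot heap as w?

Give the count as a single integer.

8

piece 0:u — minimal
piece 1:e — minimal
piece 2:c rests on {0:u, 1:e}
piece 3:o rests on {0:u, 1:e}
piece 4:e rests on {2:c, 3:o}
piece 5:b rests on {4:e}
piece 6:b rests on {5:b}
piece 7:e rests on {6:b}
piece 8:u rests on {6:b}
piece 9:c rests on {7:e, 8:u}
piece 10:c rests on {9:c}
minimal pieces: {0:u, 1:e}
ways to finish when only these pieces remain (= sum over removing one remaining piece with nothing left below it):
  1 left: {10}→1
  2 left: {9,10}→1
  3 left: {7,9,10}→1  {8,9,10}→1
  4 left: {7,8,9,10}→2
  5 left: {6,7,8,9,10}→2
  6 left: {5,6,7,8,9,10}→2
  7 left: {4,5,6,7,8,9,10}→2
  8 left: {2,4,5,6,7,8,9,10}→2  {3,4,5,6,7,8,9,10}→2
  9 left: {2,3,4,5,6,7,8,9,10}→4
  placing 0:u first → 4 extensions
  placing 1:e first → 4 extensions
total linear extensions = 8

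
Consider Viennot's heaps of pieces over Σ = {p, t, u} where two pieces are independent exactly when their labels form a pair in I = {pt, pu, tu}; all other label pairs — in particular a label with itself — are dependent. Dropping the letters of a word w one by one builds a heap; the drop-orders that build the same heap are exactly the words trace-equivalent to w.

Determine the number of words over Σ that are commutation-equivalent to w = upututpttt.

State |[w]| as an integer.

drop 0:u onto floor
drop 1:p onto floor
drop 2:u onto {0:u}
drop 3:t onto floor
drop 4:u onto {2:u}
drop 5:t onto {3:t}
drop 6:p onto {1:p}
drop 7:t onto {5:t}
drop 8:t onto {7:t}
drop 9:t onto {8:t}
ground layer = {0:u, 1:p, 3:t}
drop-orders for the pieces not yet dropped (sum over which currently-grounded one goes next):
  1 to go: {4} 1  {6} 1  {9} 1
  2 to go: {1,6} 1  {2,4} 1  {4,6} 2  {4,9} 2  {6,9} 2  {8,9} 1
  3 to go: {0,2,4} 1  {1,4,6} 3  {1,6,9} 3  {2,4,6} 3  {2,4,9} 3  {4,6,9} 6  {4,8,9} 3  {6,8,9} 3  {7,8,9} 1
  4 to go: {0,2,4,6} 4  {0,2,4,9} 4  {1,2,4,6} 6  {1,4,6,9} 12  {1,6,8,9} 6  {2,4,6,9} 12  {2,4,8,9} 6  {4,6,8,9} 12  {4,7,8,9} 4  {5,7,8,9} 1  {6,7,8,9} 4
  5 to go: {0,1,2,4,6} 10  {0,2,4,6,9} 20  {0,2,4,8,9} 10  {1,2,4,6,9} 30  {1,4,6,8,9} 30  {1,6,7,8,9} 10  {2,4,6,8,9} 30  {2,4,7,8,9} 10  {3,5,7,8,9} 1  {4,5,7,8,9} 5  {4,6,7,8,9} 20  {5,6,7,8,9} 5
  6 to go: {0,1,2,4,6,9} 60  {0,2,4,6,8,9} 60  {0,2,4,7,8,9} 20  {1,2,4,6,8,9} 90  {1,4,6,7,8,9} 60  {1,5,6,7,8,9} 15  {2,4,5,7,8,9} 15  {2,4,6,7,8,9} 60  {3,4,5,7,8,9} 6  {3,5,6,7,8,9} 6  {4,5,6,7,8,9} 30
  7 to go: {0,1,2,4,6,8,9} 210  {0,2,4,5,7,8,9} 35  {0,2,4,6,7,8,9} 140  {1,2,4,6,7,8,9} 210  {1,3,5,6,7,8,9} 21  {1,4,5,6,7,8,9} 105  {2,3,4,5,7,8,9} 21  {2,4,5,6,7,8,9} 105  {3,4,5,6,7,8,9} 42
  8 to go: {0,1,2,4,6,7,8,9} 560  {0,2,3,4,5,7,8,9} 56  {0,2,4,5,6,7,8,9} 280  {1,2,4,5,6,7,8,9} 420  {1,3,4,5,6,7,8,9} 168  {2,3,4,5,6,7,8,9} 168
  if 0:u drops first: 756 orders
  if 1:p drops first: 504 orders
  if 3:t drops first: 1260 orders
heap linearizations: 2520

2520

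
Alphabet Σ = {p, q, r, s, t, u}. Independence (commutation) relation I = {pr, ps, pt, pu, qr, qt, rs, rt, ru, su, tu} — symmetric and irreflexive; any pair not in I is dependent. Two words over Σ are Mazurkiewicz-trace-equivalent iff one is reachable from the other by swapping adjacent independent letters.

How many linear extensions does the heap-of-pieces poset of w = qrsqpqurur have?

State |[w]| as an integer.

120

piece 0:q — minimal
piece 1:r — minimal
piece 2:s rests on {0:q}
piece 3:q rests on {2:s}
piece 4:p rests on {3:q}
piece 5:q rests on {4:p}
piece 6:u rests on {5:q}
piece 7:r rests on {1:r}
piece 8:u rests on {6:u}
piece 9:r rests on {7:r}
minimal pieces: {0:q, 1:r}
ways to finish when only these pieces remain (= sum over removing one remaining piece with nothing left below it):
  1 left: {8}→1  {9}→1
  2 left: {6,8}→1  {7,9}→1  {8,9}→2
  3 left: {1,7,9}→1  {5,6,8}→1  {6,8,9}→3  {7,8,9}→3
  4 left: {1,7,8,9}→4  {4,5,6,8}→1  {5,6,8,9}→4  {6,7,8,9}→6
  5 left: {1,6,7,8,9}→10  {3,4,5,6,8}→1  {4,5,6,8,9}→5  {5,6,7,8,9}→10
  6 left: {1,5,6,7,8,9}→20  {2,3,4,5,6,8}→1  {3,4,5,6,8,9}→6  {4,5,6,7,8,9}→15
  7 left: {0,2,3,4,5,6,8}→1  {1,4,5,6,7,8,9}→35  {2,3,4,5,6,8,9}→7  {3,4,5,6,7,8,9}→21
  8 left: {0,2,3,4,5,6,8,9}→8  {1,3,4,5,6,7,8,9}→56  {2,3,4,5,6,7,8,9}→28
  placing 0:q first → 84 extensions
  placing 1:r first → 36 extensions
total linear extensions = 120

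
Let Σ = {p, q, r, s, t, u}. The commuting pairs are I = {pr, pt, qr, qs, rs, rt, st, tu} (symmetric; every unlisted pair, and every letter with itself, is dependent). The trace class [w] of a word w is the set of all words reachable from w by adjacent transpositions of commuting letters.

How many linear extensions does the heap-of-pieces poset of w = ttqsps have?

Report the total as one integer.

0(t) covers ∅
1(t) covers 0:t
2(q) covers 1:t
3(s) covers ∅
4(p) covers 2:q, 3:s
5(s) covers 4:p
floor of heap: 0:t, 3:s
completions by unplaced set U, small U first (add the entries for U minus each lowest piece of U):
  |U|=1: {5}:1
  |U|=2: {4,5}:1
  |U|=3: {2,4,5}:1  {3,4,5}:1
  |U|=4: {1,2,4,5}:1  {2,3,4,5}:2
  start at 0(t): 3
  start at 3(s): 1
sum over floor = 4

4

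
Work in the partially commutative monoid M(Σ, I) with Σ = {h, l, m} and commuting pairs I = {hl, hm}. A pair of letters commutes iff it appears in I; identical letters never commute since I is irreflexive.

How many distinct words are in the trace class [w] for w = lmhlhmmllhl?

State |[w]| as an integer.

165

drop 0:l onto floor
drop 1:m onto {0:l}
drop 2:h onto floor
drop 3:l onto {1:m}
drop 4:h onto {2:h}
drop 5:m onto {3:l}
drop 6:m onto {5:m}
drop 7:l onto {6:m}
drop 8:l onto {7:l}
drop 9:h onto {4:h}
drop 10:l onto {8:l}
ground layer = {0:l, 2:h}
drop-orders for the pieces not yet dropped (sum over which currently-grounded one goes next):
  1 to go: {9} 1  {10} 1
  2 to go: {4,9} 1  {8,10} 1  {9,10} 2
  3 to go: {2,4,9} 1  {4,9,10} 3  {7,8,10} 1  {8,9,10} 3
  4 to go: {2,4,9,10} 4  {4,8,9,10} 6  {6,7,8,10} 1  {7,8,9,10} 4
  5 to go: {2,4,8,9,10} 10  {4,7,8,9,10} 10  {5,6,7,8,10} 1  {6,7,8,9,10} 5
  6 to go: {2,4,7,8,9,10} 20  {3,5,6,7,8,10} 1  {4,6,7,8,9,10} 15  {5,6,7,8,9,10} 6
  7 to go: {1,3,5,6,7,8,10} 1  {2,4,6,7,8,9,10} 35  {3,5,6,7,8,9,10} 7  {4,5,6,7,8,9,10} 21
  8 to go: {0,1,3,5,6,7,8,10} 1  {1,3,5,6,7,8,9,10} 8  {2,4,5,6,7,8,9,10} 56  {3,4,5,6,7,8,9,10} 28
  9 to go: {0,1,3,5,6,7,8,9,10} 9  {1,3,4,5,6,7,8,9,10} 36  {2,3,4,5,6,7,8,9,10} 84
  if 0:l drops first: 120 orders
  if 2:h drops first: 45 orders
heap linearizations: 165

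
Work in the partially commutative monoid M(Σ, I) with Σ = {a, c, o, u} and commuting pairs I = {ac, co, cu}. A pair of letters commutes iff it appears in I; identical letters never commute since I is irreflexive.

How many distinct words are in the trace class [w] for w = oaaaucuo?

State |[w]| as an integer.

drop 0:o onto floor
drop 1:a onto {0:o}
drop 2:a onto {1:a}
drop 3:a onto {2:a}
drop 4:u onto {3:a}
drop 5:c onto floor
drop 6:u onto {4:u}
drop 7:o onto {6:u}
ground layer = {0:o, 5:c}
drop-orders for the pieces not yet dropped (sum over which currently-grounded one goes next):
  1 to go: {5} 1  {7} 1
  2 to go: {5,7} 2  {6,7} 1
  3 to go: {4,6,7} 1  {5,6,7} 3
  4 to go: {3,4,6,7} 1  {4,5,6,7} 4
  5 to go: {2,3,4,6,7} 1  {3,4,5,6,7} 5
  6 to go: {1,2,3,4,6,7} 1  {2,3,4,5,6,7} 6
  if 0:o drops first: 7 orders
  if 5:c drops first: 1 orders
heap linearizations: 8

8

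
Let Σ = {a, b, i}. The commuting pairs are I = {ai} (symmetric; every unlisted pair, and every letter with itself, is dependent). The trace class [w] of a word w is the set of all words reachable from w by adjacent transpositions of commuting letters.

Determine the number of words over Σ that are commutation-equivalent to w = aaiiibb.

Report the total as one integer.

10

piece 0:a — minimal
piece 1:a rests on {0:a}
piece 2:i — minimal
piece 3:i rests on {2:i}
piece 4:i rests on {3:i}
piece 5:b rests on {1:a, 4:i}
piece 6:b rests on {5:b}
minimal pieces: {0:a, 2:i}
ways to finish when only these pieces remain (= sum over removing one remaining piece with nothing left below it):
  1 left: {6}→1
  2 left: {5,6}→1
  3 left: {1,5,6}→1  {4,5,6}→1
  4 left: {0,1,5,6}→1  {1,4,5,6}→2  {3,4,5,6}→1
  5 left: {0,1,4,5,6}→3  {1,3,4,5,6}→3  {2,3,4,5,6}→1
  placing 0:a first → 4 extensions
  placing 2:i first → 6 extensions
total linear extensions = 10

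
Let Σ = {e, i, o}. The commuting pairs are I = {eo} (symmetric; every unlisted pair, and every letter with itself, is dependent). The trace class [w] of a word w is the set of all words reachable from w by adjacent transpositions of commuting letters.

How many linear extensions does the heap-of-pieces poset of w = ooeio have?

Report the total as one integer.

3

piece 0:o — minimal
piece 1:o rests on {0:o}
piece 2:e — minimal
piece 3:i rests on {1:o, 2:e}
piece 4:o rests on {3:i}
minimal pieces: {0:o, 2:e}
ways to finish when only these pieces remain (= sum over removing one remaining piece with nothing left below it):
  1 left: {4}→1
  2 left: {3,4}→1
  3 left: {1,3,4}→1  {2,3,4}→1
  placing 0:o first → 2 extensions
  placing 2:e first → 1 extensions
total linear extensions = 3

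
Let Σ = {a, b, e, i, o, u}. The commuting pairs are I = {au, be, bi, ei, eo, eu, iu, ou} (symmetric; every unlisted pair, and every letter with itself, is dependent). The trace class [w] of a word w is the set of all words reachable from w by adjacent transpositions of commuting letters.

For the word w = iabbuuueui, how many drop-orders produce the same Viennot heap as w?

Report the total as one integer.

56

piece 0:i — minimal
piece 1:a rests on {0:i}
piece 2:b rests on {1:a}
piece 3:b rests on {2:b}
piece 4:u rests on {3:b}
piece 5:u rests on {4:u}
piece 6:u rests on {5:u}
piece 7:e rests on {1:a}
piece 8:u rests on {6:u}
piece 9:i rests on {1:a}
minimal pieces: {0:i}
ways to finish when only these pieces remain (= sum over removing one remaining piece with nothing left below it):
  1 left: {7}→1  {8}→1  {9}→1
  2 left: {6,8}→1  {7,8}→2  {7,9}→2  {8,9}→2
  3 left: {5,6,8}→1  {6,7,8}→3  {6,8,9}→3  {7,8,9}→6
  4 left: {4,5,6,8}→1  {5,6,7,8}→4  {5,6,8,9}→4  {6,7,8,9}→12
  5 left: {3,4,5,6,8}→1  {4,5,6,7,8}→5  {4,5,6,8,9}→5  {5,6,7,8,9}→20
  6 left: {2,3,4,5,6,8}→1  {3,4,5,6,7,8}→6  {3,4,5,6,8,9}→6  {4,5,6,7,8,9}→30
  7 left: {2,3,4,5,6,7,8}→7  {2,3,4,5,6,8,9}→7  {3,4,5,6,7,8,9}→42
  8 left: {2,3,4,5,6,7,8,9}→56
  placing 0:i first → 56 extensions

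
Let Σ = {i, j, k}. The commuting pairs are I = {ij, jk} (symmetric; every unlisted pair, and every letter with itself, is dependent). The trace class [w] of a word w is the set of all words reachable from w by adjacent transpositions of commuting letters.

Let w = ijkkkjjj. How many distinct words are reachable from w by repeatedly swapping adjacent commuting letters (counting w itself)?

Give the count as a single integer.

70

drop 0:i onto floor
drop 1:j onto floor
drop 2:k onto {0:i}
drop 3:k onto {2:k}
drop 4:k onto {3:k}
drop 5:j onto {1:j}
drop 6:j onto {5:j}
drop 7:j onto {6:j}
ground layer = {0:i, 1:j}
drop-orders for the pieces not yet dropped (sum over which currently-grounded one goes next):
  1 to go: {4} 1  {7} 1
  2 to go: {3,4} 1  {4,7} 2  {6,7} 1
  3 to go: {2,3,4} 1  {3,4,7} 3  {4,6,7} 3  {5,6,7} 1
  4 to go: {0,2,3,4} 1  {1,5,6,7} 1  {2,3,4,7} 4  {3,4,6,7} 6  {4,5,6,7} 4
  5 to go: {0,2,3,4,7} 5  {1,4,5,6,7} 5  {2,3,4,6,7} 10  {3,4,5,6,7} 10
  6 to go: {0,2,3,4,6,7} 15  {1,3,4,5,6,7} 15  {2,3,4,5,6,7} 20
  if 0:i drops first: 35 orders
  if 1:j drops first: 35 orders
heap linearizations: 70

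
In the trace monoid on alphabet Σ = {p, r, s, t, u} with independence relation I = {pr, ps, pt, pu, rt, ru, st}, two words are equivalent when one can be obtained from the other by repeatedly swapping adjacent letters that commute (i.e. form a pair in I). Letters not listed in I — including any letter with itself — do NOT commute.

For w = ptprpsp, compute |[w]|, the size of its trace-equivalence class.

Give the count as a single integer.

piece 0:p — minimal
piece 1:t — minimal
piece 2:p rests on {0:p}
piece 3:r — minimal
piece 4:p rests on {2:p}
piece 5:s rests on {3:r}
piece 6:p rests on {4:p}
minimal pieces: {0:p, 1:t, 3:r}
ways to finish when only these pieces remain (= sum over removing one remaining piece with nothing left below it):
  1 left: {1}→1  {5}→1  {6}→1
  2 left: {1,5}→2  {1,6}→2  {3,5}→1  {4,6}→1  {5,6}→2
  3 left: {1,3,5}→3  {1,4,6}→3  {1,5,6}→6  {2,4,6}→1  {3,5,6}→3  {4,5,6}→3
  4 left: {0,2,4,6}→1  {1,2,4,6}→4  {1,3,5,6}→12  {1,4,5,6}→12  {2,4,5,6}→4  {3,4,5,6}→6
  5 left: {0,1,2,4,6}→5  {0,2,4,5,6}→5  {1,2,4,5,6}→20  {1,3,4,5,6}→30  {2,3,4,5,6}→10
  placing 0:p first → 60 extensions
  placing 1:t first → 15 extensions
  placing 3:r first → 30 extensions
total linear extensions = 105

105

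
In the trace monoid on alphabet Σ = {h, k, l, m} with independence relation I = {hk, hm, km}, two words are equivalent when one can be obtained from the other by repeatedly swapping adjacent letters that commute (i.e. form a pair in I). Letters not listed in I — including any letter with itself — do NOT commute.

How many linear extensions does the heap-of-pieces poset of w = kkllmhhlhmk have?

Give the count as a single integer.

0(k) covers ∅
1(k) covers 0:k
2(l) covers 1:k
3(l) covers 2:l
4(m) covers 3:l
5(h) covers 3:l
6(h) covers 5:h
7(l) covers 4:m, 6:h
8(h) covers 7:l
9(m) covers 7:l
10(k) covers 7:l
floor of heap: 0:k
completions by unplaced set U, small U first (add the entries for U minus each lowest piece of U):
  |U|=1: {8}:1  {9}:1  {10}:1
  |U|=2: {8,9}:2  {8,10}:2  {9,10}:2
  |U|=3: {8,9,10}:6
  |U|=4: {7,8,9,10}:6
  |U|=5: {4,7,8,9,10}:6  {6,7,8,9,10}:6
  |U|=6: {4,6,7,8,9,10}:12  {5,6,7,8,9,10}:6
  |U|=7: {4,5,6,7,8,9,10}:18
  |U|=8: {3,4,5,6,7,8,9,10}:18
  |U|=9: {2,3,4,5,6,7,8,9,10}:18
  start at 0(k): 18

18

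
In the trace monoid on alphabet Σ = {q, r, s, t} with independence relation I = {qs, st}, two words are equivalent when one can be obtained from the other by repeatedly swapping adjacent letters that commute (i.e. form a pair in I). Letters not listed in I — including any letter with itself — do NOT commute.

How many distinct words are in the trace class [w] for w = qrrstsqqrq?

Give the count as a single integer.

#0=q has no predecessor
#1=r depends on [0:q]
#2=r depends on [1:r]
#3=s depends on [2:r]
#4=t depends on [2:r]
#5=s depends on [3:s]
#6=q depends on [4:t]
#7=q depends on [6:q]
#8=r depends on [5:s, 7:q]
#9=q depends on [8:r]
sources: [0:q]
N(rest) = Σ N(rest − s) over sources s of rest; N(one piece) = 1:
  size 1 → [9]=1
  size 2 → [8,9]=1
  size 3 → [5,8,9]=1  [7,8,9]=1
  size 4 → [3,5,8,9]=1  [5,7,8,9]=2  [6,7,8,9]=1
  size 5 → [3,5,7,8,9]=3  [4,6,7,8,9]=1  [5,6,7,8,9]=3
  size 6 → [3,5,6,7,8,9]=6  [4,5,6,7,8,9]=4
  size 7 → [3,4,5,6,7,8,9]=10
  size 8 → [2,3,4,5,6,7,8,9]=10
  first=0(q) contributes 10

10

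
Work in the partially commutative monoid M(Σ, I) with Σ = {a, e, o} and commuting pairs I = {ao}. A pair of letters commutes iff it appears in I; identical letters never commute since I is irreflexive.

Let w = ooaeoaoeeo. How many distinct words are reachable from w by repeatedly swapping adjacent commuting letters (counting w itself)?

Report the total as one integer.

9

#0=o has no predecessor
#1=o depends on [0:o]
#2=a has no predecessor
#3=e depends on [1:o, 2:a]
#4=o depends on [3:e]
#5=a depends on [3:e]
#6=o depends on [4:o]
#7=e depends on [5:a, 6:o]
#8=e depends on [7:e]
#9=o depends on [8:e]
sources: [0:o, 2:a]
N(rest) = Σ N(rest − s) over sources s of rest; N(one piece) = 1:
  size 1 → [9]=1
  size 2 → [8,9]=1
  size 3 → [7,8,9]=1
  size 4 → [5,7,8,9]=1  [6,7,8,9]=1
  size 5 → [4,6,7,8,9]=1  [5,6,7,8,9]=2
  size 6 → [4,5,6,7,8,9]=3
  size 7 → [3,4,5,6,7,8,9]=3
  size 8 → [1,3,4,5,6,7,8,9]=3  [2,3,4,5,6,7,8,9]=3
  first=0(o) contributes 6
  first=2(a) contributes 3
|[w]| = 9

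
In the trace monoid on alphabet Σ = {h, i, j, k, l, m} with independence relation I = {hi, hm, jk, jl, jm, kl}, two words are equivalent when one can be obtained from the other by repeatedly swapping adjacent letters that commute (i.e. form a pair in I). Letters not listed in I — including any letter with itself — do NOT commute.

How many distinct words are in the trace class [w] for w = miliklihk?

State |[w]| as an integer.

0(m) covers ∅
1(i) covers 0:m
2(l) covers 1:i
3(i) covers 2:l
4(k) covers 3:i
5(l) covers 3:i
6(i) covers 4:k, 5:l
7(h) covers 4:k, 5:l
8(k) covers 6:i, 7:h
floor of heap: 0:m
completions by unplaced set U, small U first (add the entries for U minus each lowest piece of U):
  |U|=1: {8}:1
  |U|=2: {6,8}:1  {7,8}:1
  |U|=3: {6,7,8}:2
  |U|=4: {4,6,7,8}:2  {5,6,7,8}:2
  |U|=5: {4,5,6,7,8}:4
  |U|=6: {3,4,5,6,7,8}:4
  |U|=7: {2,3,4,5,6,7,8}:4
  start at 0(m): 4

4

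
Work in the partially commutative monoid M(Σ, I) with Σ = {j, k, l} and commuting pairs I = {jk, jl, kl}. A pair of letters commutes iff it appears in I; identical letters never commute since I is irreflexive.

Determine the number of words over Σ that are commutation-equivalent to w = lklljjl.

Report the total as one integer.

105

drop 0:l onto floor
drop 1:k onto floor
drop 2:l onto {0:l}
drop 3:l onto {2:l}
drop 4:j onto floor
drop 5:j onto {4:j}
drop 6:l onto {3:l}
ground layer = {0:l, 1:k, 4:j}
drop-orders for the pieces not yet dropped (sum over which currently-grounded one goes next):
  1 to go: {1} 1  {5} 1  {6} 1
  2 to go: {1,5} 2  {1,6} 2  {3,6} 1  {4,5} 1  {5,6} 2
  3 to go: {1,3,6} 3  {1,4,5} 3  {1,5,6} 6  {2,3,6} 1  {3,5,6} 3  {4,5,6} 3
  4 to go: {0,2,3,6} 1  {1,2,3,6} 4  {1,3,5,6} 12  {1,4,5,6} 12  {2,3,5,6} 4  {3,4,5,6} 6
  5 to go: {0,1,2,3,6} 5  {0,2,3,5,6} 5  {1,2,3,5,6} 20  {1,3,4,5,6} 30  {2,3,4,5,6} 10
  if 0:l drops first: 60 orders
  if 1:k drops first: 15 orders
  if 4:j drops first: 30 orders
heap linearizations: 105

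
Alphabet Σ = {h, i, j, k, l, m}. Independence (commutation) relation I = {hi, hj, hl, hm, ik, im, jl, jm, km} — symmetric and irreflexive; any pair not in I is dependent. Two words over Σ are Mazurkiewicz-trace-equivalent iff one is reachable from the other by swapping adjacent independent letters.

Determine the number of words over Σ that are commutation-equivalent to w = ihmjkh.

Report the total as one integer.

drop 0:i onto floor
drop 1:h onto floor
drop 2:m onto floor
drop 3:j onto {0:i}
drop 4:k onto {1:h, 3:j}
drop 5:h onto {4:k}
ground layer = {0:i, 1:h, 2:m}
drop-orders for the pieces not yet dropped (sum over which currently-grounded one goes next):
  1 to go: {2} 1  {5} 1
  2 to go: {2,5} 2  {4,5} 1
  3 to go: {1,4,5} 1  {2,4,5} 3  {3,4,5} 1
  4 to go: {0,3,4,5} 1  {1,2,4,5} 4  {1,3,4,5} 2  {2,3,4,5} 4
  if 0:i drops first: 10 orders
  if 1:h drops first: 5 orders
  if 2:m drops first: 3 orders
heap linearizations: 18

18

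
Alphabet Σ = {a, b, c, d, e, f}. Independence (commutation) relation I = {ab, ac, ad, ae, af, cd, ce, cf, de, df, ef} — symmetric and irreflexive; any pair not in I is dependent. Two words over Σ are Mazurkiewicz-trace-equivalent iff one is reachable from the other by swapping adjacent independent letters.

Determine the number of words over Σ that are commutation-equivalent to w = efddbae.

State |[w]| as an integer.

84

piece 0:e — minimal
piece 1:f — minimal
piece 2:d — minimal
piece 3:d rests on {2:d}
piece 4:b rests on {0:e, 1:f, 3:d}
piece 5:a — minimal
piece 6:e rests on {4:b}
minimal pieces: {0:e, 1:f, 2:d, 5:a}
ways to finish when only these pieces remain (= sum over removing one remaining piece with nothing left below it):
  1 left: {5}→1  {6}→1
  2 left: {4,6}→1  {5,6}→2
  3 left: {0,4,6}→1  {1,4,6}→1  {3,4,6}→1  {4,5,6}→3
  4 left: {0,1,4,6}→2  {0,3,4,6}→2  {0,4,5,6}→4  {1,3,4,6}→2  {1,4,5,6}→4  {2,3,4,6}→1  {3,4,5,6}→4
  5 left: {0,1,3,4,6}→6  {0,1,4,5,6}→10  {0,2,3,4,6}→3  {0,3,4,5,6}→10  {1,2,3,4,6}→3  {1,3,4,5,6}→10  {2,3,4,5,6}→5
  placing 0:e first → 18 extensions
  placing 1:f first → 18 extensions
  placing 2:d first → 36 extensions
  placing 5:a first → 12 extensions
total linear extensions = 84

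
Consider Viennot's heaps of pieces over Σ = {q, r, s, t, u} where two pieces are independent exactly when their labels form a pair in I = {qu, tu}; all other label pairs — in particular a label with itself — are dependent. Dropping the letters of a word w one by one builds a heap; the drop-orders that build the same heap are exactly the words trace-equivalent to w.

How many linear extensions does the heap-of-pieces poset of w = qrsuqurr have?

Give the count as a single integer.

3

#0=q has no predecessor
#1=r depends on [0:q]
#2=s depends on [1:r]
#3=u depends on [2:s]
#4=q depends on [2:s]
#5=u depends on [3:u]
#6=r depends on [4:q, 5:u]
#7=r depends on [6:r]
sources: [0:q]
N(rest) = Σ N(rest − s) over sources s of rest; N(one piece) = 1:
  size 1 → [7]=1
  size 2 → [6,7]=1
  size 3 → [4,6,7]=1  [5,6,7]=1
  size 4 → [3,5,6,7]=1  [4,5,6,7]=2
  size 5 → [3,4,5,6,7]=3
  size 6 → [2,3,4,5,6,7]=3
  first=0(q) contributes 3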